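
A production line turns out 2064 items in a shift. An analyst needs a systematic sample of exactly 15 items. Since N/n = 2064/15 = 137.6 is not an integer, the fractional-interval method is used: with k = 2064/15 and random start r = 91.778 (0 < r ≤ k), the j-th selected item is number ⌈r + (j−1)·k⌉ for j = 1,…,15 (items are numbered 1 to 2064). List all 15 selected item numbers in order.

j=1: r + 0k = 91.778 → ⌈·⌉ = 92
j=2: r + 1k = 229.378 → ⌈·⌉ = 230
j=3: r + 2k = 366.978 → ⌈·⌉ = 367
j=4: r + 3k = 504.578 → ⌈·⌉ = 505
j=5: r + 4k = 642.178 → ⌈·⌉ = 643
j=6: r + 5k = 779.778 → ⌈·⌉ = 780
j=7: r + 6k = 917.378 → ⌈·⌉ = 918
j=8: r + 7k = 1054.978 → ⌈·⌉ = 1055
j=9: r + 8k = 1192.578 → ⌈·⌉ = 1193
j=10: r + 9k = 1330.178 → ⌈·⌉ = 1331
j=11: r + 10k = 1467.778 → ⌈·⌉ = 1468
j=12: r + 11k = 1605.378 → ⌈·⌉ = 1606
j=13: r + 12k = 1742.978 → ⌈·⌉ = 1743
j=14: r + 13k = 1880.578 → ⌈·⌉ = 1881
j=15: r + 14k = 2018.178 → ⌈·⌉ = 2019

92, 230, 367, 505, 643, 780, 918, 1055, 1193, 1331, 1468, 1606, 1743, 1881, 2019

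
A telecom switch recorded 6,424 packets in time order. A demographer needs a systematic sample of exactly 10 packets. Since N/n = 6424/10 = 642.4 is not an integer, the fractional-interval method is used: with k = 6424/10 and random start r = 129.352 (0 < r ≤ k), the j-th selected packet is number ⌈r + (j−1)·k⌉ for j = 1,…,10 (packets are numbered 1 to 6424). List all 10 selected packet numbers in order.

j=1: r + 0k = 129.352 → ⌈·⌉ = 130
j=2: r + 1k = 771.752 → ⌈·⌉ = 772
j=3: r + 2k = 1414.152 → ⌈·⌉ = 1415
j=4: r + 3k = 2056.552 → ⌈·⌉ = 2057
j=5: r + 4k = 2698.952 → ⌈·⌉ = 2699
j=6: r + 5k = 3341.352 → ⌈·⌉ = 3342
j=7: r + 6k = 3983.752 → ⌈·⌉ = 3984
j=8: r + 7k = 4626.152 → ⌈·⌉ = 4627
j=9: r + 8k = 5268.552 → ⌈·⌉ = 5269
j=10: r + 9k = 5910.952 → ⌈·⌉ = 5911

130, 772, 1415, 2057, 2699, 3342, 3984, 4627, 5269, 5911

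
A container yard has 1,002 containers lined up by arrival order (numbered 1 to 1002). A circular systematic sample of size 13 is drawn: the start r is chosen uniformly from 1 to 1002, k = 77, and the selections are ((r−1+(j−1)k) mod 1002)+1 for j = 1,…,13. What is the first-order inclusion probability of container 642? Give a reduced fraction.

For each position j, as r ranges over 1…1002 the j-th selection hits every container exactly once, so container 642 is selected for exactly 13 of the 1002 starts.
Inclusion probability = 13/1002.

13/1002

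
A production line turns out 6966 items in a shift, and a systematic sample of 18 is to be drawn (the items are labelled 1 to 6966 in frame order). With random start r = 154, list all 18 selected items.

k = N/n = 6966/18 = 387
item 1: 154
item 2: 154 + 387 = 541
item 3: 541 + 387 = 928
item 4: 928 + 387 = 1315
item 5: 1315 + 387 = 1702
item 6: 1702 + 387 = 2089
item 7: 2089 + 387 = 2476
item 8: 2476 + 387 = 2863
item 9: 2863 + 387 = 3250
item 10: 3250 + 387 = 3637
item 11: 3637 + 387 = 4024
item 12: 4024 + 387 = 4411
item 13: 4411 + 387 = 4798
item 14: 4798 + 387 = 5185
item 15: 5185 + 387 = 5572
item 16: 5572 + 387 = 5959
item 17: 5959 + 387 = 6346
item 18: 6346 + 387 = 6733

154, 541, 928, 1315, 1702, 2089, 2476, 2863, 3250, 3637, 4024, 4411, 4798, 5185, 5572, 5959, 6346, 6733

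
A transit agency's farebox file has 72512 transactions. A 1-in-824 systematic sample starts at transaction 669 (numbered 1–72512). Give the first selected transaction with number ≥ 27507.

27861

k = 824
Steps past start: ⌈(27507 − 669)/824⌉ = ⌈26838/824⌉ = 33
Selected transaction: 669 + 33×824 = 27861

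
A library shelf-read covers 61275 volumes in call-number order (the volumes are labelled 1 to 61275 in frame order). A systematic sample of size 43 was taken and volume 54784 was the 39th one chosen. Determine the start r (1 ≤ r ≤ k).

634

k = 61275/43 = 1425
r = 54784 − (39−1)×1425 = 54784 − 54150 = 634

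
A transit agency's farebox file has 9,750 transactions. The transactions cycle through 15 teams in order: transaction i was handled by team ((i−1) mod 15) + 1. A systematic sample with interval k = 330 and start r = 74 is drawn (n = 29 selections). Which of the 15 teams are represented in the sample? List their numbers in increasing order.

14

Consecutive selections differ by k = 330, so their team numbers differ by 330 mod 15 = 0.
gcd(330, 15) = 15, so the sample visits 15/15 = 1 distinct residues mod 15.
Start 74 is team 14; the teams hit are 14.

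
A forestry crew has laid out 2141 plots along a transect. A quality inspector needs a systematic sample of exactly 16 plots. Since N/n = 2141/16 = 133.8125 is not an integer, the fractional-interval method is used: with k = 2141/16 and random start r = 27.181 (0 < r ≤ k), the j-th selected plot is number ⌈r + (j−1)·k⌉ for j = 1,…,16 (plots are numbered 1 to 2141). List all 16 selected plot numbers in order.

28, 161, 295, 429, 563, 697, 831, 964, 1098, 1232, 1366, 1500, 1633, 1767, 1901, 2035

j=1: r + 0k = 27.181 → ⌈·⌉ = 28
j=2: r + 1k = 160.9935 → ⌈·⌉ = 161
j=3: r + 2k = 294.806 → ⌈·⌉ = 295
j=4: r + 3k = 428.6185 → ⌈·⌉ = 429
j=5: r + 4k = 562.431 → ⌈·⌉ = 563
j=6: r + 5k = 696.2435 → ⌈·⌉ = 697
j=7: r + 6k = 830.056 → ⌈·⌉ = 831
j=8: r + 7k = 963.8685 → ⌈·⌉ = 964
j=9: r + 8k = 1097.681 → ⌈·⌉ = 1098
j=10: r + 9k = 1231.4935 → ⌈·⌉ = 1232
j=11: r + 10k = 1365.306 → ⌈·⌉ = 1366
j=12: r + 11k = 1499.1185 → ⌈·⌉ = 1500
j=13: r + 12k = 1632.931 → ⌈·⌉ = 1633
j=14: r + 13k = 1766.7435 → ⌈·⌉ = 1767
j=15: r + 14k = 1900.556 → ⌈·⌉ = 1901
j=16: r + 15k = 2034.3685 → ⌈·⌉ = 2035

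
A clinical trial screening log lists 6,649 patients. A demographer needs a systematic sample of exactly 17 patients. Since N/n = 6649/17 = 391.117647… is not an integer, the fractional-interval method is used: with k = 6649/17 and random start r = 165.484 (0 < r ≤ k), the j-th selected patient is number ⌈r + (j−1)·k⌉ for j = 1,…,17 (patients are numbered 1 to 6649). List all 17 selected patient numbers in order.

166, 557, 948, 1339, 1730, 2122, 2513, 2904, 3295, 3686, 4077, 4468, 4859, 5251, 5642, 6033, 6424

j=1: r + 0k = 165.484 → ⌈·⌉ = 166
j=2: r + 1k = 556.601647… → ⌈·⌉ = 557
j=3: r + 2k = 947.719294… → ⌈·⌉ = 948
j=4: r + 3k = 1338.836941… → ⌈·⌉ = 1339
j=5: r + 4k = 1729.954588… → ⌈·⌉ = 1730
j=6: r + 5k = 2121.072235… → ⌈·⌉ = 2122
j=7: r + 6k = 2512.189882… → ⌈·⌉ = 2513
j=8: r + 7k = 2903.307529… → ⌈·⌉ = 2904
j=9: r + 8k = 3294.425176… → ⌈·⌉ = 3295
j=10: r + 9k = 3685.542823… → ⌈·⌉ = 3686
j=11: r + 10k = 4076.660470… → ⌈·⌉ = 4077
j=12: r + 11k = 4467.778117… → ⌈·⌉ = 4468
j=13: r + 12k = 4858.895764… → ⌈·⌉ = 4859
j=14: r + 13k = 5250.013411… → ⌈·⌉ = 5251
j=15: r + 14k = 5641.131058… → ⌈·⌉ = 5642
j=16: r + 15k = 6032.248705… → ⌈·⌉ = 6033
j=17: r + 16k = 6423.366352… → ⌈·⌉ = 6424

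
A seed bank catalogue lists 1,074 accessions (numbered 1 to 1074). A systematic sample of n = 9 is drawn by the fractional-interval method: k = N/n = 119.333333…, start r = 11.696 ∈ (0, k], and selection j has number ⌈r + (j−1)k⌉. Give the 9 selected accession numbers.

j=1: r + 0k = 11.696 → ⌈·⌉ = 12
j=2: r + 1k = 131.029333… → ⌈·⌉ = 132
j=3: r + 2k = 250.362666… → ⌈·⌉ = 251
j=4: r + 3k = 369.696 → ⌈·⌉ = 370
j=5: r + 4k = 489.029333… → ⌈·⌉ = 490
j=6: r + 5k = 608.362666… → ⌈·⌉ = 609
j=7: r + 6k = 727.696 → ⌈·⌉ = 728
j=8: r + 7k = 847.029333… → ⌈·⌉ = 848
j=9: r + 8k = 966.362666… → ⌈·⌉ = 967

12, 132, 251, 370, 490, 609, 728, 848, 967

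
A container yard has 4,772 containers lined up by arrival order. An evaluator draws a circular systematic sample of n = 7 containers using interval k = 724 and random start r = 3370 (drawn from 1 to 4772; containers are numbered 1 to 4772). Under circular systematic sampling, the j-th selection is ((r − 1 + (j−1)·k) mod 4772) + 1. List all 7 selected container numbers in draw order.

Selection 1: 3370
Selection 2: 3370 + 724 = 4094
Selection 3: 4094 + 724 = 4818 → 4818 − 4772 = 46
Selection 4: 46 + 724 = 770
Selection 5: 770 + 724 = 1494
Selection 6: 1494 + 724 = 2218
Selection 7: 2218 + 724 = 2942

3370, 4094, 46, 770, 1494, 2218, 2942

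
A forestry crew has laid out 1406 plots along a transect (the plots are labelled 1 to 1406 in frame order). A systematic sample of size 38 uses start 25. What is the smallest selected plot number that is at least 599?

617

k = 1406/38 = 37
Steps past start: ⌈(599 − 25)/37⌉ = ⌈574/37⌉ = 16
Selected plot: 25 + 16×37 = 617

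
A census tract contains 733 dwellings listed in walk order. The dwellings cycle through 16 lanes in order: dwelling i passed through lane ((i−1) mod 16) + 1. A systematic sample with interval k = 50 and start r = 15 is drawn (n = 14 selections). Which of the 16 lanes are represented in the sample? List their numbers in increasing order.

Consecutive selections differ by k = 50, so their lane numbers differ by 50 mod 16 = 2.
gcd(50, 16) = 2, so the sample visits 16/2 = 8 distinct residues mod 16.
Start 15 is lane 15; the lanes hit are 1, 3, 5, 7, 9, 11, 13, 15.

1, 3, 5, 7, 9, 11, 13, 15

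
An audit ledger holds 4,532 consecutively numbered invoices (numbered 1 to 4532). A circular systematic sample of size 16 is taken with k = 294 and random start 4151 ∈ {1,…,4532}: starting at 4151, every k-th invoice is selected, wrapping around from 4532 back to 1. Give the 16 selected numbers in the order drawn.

4151, 4445, 207, 501, 795, 1089, 1383, 1677, 1971, 2265, 2559, 2853, 3147, 3441, 3735, 4029

Selection 1: 4151
Selection 2: 4151 + 294 = 4445
Selection 3: 4445 + 294 = 4739 → 4739 − 4532 = 207
Selection 4: 207 + 294 = 501
Selection 5: 501 + 294 = 795
Selection 6: 795 + 294 = 1089
Selection 7: 1089 + 294 = 1383
Selection 8: 1383 + 294 = 1677
Selection 9: 1677 + 294 = 1971
Selection 10: 1971 + 294 = 2265
Selection 11: 2265 + 294 = 2559
Selection 12: 2559 + 294 = 2853
Selection 13: 2853 + 294 = 3147
Selection 14: 3147 + 294 = 3441
Selection 15: 3441 + 294 = 3735
Selection 16: 3735 + 294 = 4029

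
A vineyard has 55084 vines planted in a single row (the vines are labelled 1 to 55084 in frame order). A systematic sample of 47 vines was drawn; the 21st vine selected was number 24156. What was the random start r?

716

k = 55084/47 = 1172
r = 24156 − (21−1)×1172 = 24156 − 23440 = 716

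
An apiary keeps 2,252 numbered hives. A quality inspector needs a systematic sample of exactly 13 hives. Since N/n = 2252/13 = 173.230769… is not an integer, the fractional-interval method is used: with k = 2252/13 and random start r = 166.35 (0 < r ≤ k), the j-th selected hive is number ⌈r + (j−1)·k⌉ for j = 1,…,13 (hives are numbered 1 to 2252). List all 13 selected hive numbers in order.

167, 340, 513, 687, 860, 1033, 1206, 1379, 1553, 1726, 1899, 2072, 2246

j=1: r + 0k = 166.35 → ⌈·⌉ = 167
j=2: r + 1k = 339.580769… → ⌈·⌉ = 340
j=3: r + 2k = 512.811538… → ⌈·⌉ = 513
j=4: r + 3k = 686.042307… → ⌈·⌉ = 687
j=5: r + 4k = 859.273076… → ⌈·⌉ = 860
j=6: r + 5k = 1032.503846… → ⌈·⌉ = 1033
j=7: r + 6k = 1205.734615… → ⌈·⌉ = 1206
j=8: r + 7k = 1378.965384… → ⌈·⌉ = 1379
j=9: r + 8k = 1552.196153… → ⌈·⌉ = 1553
j=10: r + 9k = 1725.426923… → ⌈·⌉ = 1726
j=11: r + 10k = 1898.657692… → ⌈·⌉ = 1899
j=12: r + 11k = 2071.888461… → ⌈·⌉ = 2072
j=13: r + 12k = 2245.119230… → ⌈·⌉ = 2246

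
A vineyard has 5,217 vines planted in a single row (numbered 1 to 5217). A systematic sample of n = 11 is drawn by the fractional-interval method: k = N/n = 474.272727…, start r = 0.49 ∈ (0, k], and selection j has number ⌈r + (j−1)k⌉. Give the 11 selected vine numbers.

j=1: r + 0k = 0.49 → ⌈·⌉ = 1
j=2: r + 1k = 474.762727… → ⌈·⌉ = 475
j=3: r + 2k = 949.035454… → ⌈·⌉ = 950
j=4: r + 3k = 1423.308181… → ⌈·⌉ = 1424
j=5: r + 4k = 1897.580909… → ⌈·⌉ = 1898
j=6: r + 5k = 2371.853636… → ⌈·⌉ = 2372
j=7: r + 6k = 2846.126363… → ⌈·⌉ = 2847
j=8: r + 7k = 3320.399090… → ⌈·⌉ = 3321
j=9: r + 8k = 3794.671818… → ⌈·⌉ = 3795
j=10: r + 9k = 4268.944545… → ⌈·⌉ = 4269
j=11: r + 10k = 4743.217272… → ⌈·⌉ = 4744

1, 475, 950, 1424, 1898, 2372, 2847, 3321, 3795, 4269, 4744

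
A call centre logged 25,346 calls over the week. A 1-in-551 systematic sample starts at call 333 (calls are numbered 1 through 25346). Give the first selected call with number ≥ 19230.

19618

k = 551
Steps past start: ⌈(19230 − 333)/551⌉ = ⌈18897/551⌉ = 35
Selected call: 333 + 35×551 = 19618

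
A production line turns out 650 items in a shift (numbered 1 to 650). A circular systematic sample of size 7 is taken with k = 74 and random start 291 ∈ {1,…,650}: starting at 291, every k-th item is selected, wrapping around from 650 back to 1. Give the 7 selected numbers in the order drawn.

Selection 1: 291
Selection 2: 291 + 74 = 365
Selection 3: 365 + 74 = 439
Selection 4: 439 + 74 = 513
Selection 5: 513 + 74 = 587
Selection 6: 587 + 74 = 661 → 661 − 650 = 11
Selection 7: 11 + 74 = 85

291, 365, 439, 513, 587, 11, 85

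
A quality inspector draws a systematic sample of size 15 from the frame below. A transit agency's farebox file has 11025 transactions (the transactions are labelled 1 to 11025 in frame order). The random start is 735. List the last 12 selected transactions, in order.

2940, 3675, 4410, 5145, 5880, 6615, 7350, 8085, 8820, 9555, 10290, 11025

k = N/n = 11025/15 = 735
4th selection = 735 + 3×735 = 2940
5th: 2940 + 735 = 3675
6th: 3675 + 735 = 4410
7th: 4410 + 735 = 5145
8th: 5145 + 735 = 5880
9th: 5880 + 735 = 6615
10th: 6615 + 735 = 7350
11th: 7350 + 735 = 8085
12th: 8085 + 735 = 8820
13th: 8820 + 735 = 9555
14th: 9555 + 735 = 10290
15th: 10290 + 735 = 11025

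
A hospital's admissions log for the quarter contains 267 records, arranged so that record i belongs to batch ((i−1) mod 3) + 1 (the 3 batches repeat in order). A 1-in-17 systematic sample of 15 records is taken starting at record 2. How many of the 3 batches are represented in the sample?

3

Consecutive selections differ by k = 17, so their batch numbers differ by 17 mod 3 = 2.
gcd(17, 3) = 1, so the sample visits 3/1 = 3 distinct residues mod 3.
Start 2 is batch 2; the batches hit are 1, 2, 3.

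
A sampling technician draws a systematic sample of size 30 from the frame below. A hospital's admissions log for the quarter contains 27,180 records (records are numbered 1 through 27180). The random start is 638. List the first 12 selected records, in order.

k = N/n = 27180/30 = 906
record 1: 638
record 2: 638 + 906 = 1544
record 3: 1544 + 906 = 2450
record 4: 2450 + 906 = 3356
record 5: 3356 + 906 = 4262
record 6: 4262 + 906 = 5168
record 7: 5168 + 906 = 6074
record 8: 6074 + 906 = 6980
record 9: 6980 + 906 = 7886
record 10: 7886 + 906 = 8792
record 11: 8792 + 906 = 9698
record 12: 9698 + 906 = 10604

638, 1544, 2450, 3356, 4262, 5168, 6074, 6980, 7886, 8792, 9698, 10604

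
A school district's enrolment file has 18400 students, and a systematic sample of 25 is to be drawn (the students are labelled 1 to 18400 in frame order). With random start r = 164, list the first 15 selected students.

164, 900, 1636, 2372, 3108, 3844, 4580, 5316, 6052, 6788, 7524, 8260, 8996, 9732, 10468

k = N/n = 18400/25 = 736
student 1: 164
student 2: 164 + 736 = 900
student 3: 900 + 736 = 1636
student 4: 1636 + 736 = 2372
student 5: 2372 + 736 = 3108
student 6: 3108 + 736 = 3844
student 7: 3844 + 736 = 4580
student 8: 4580 + 736 = 5316
student 9: 5316 + 736 = 6052
student 10: 6052 + 736 = 6788
student 11: 6788 + 736 = 7524
student 12: 7524 + 736 = 8260
student 13: 8260 + 736 = 8996
student 14: 8996 + 736 = 9732
student 15: 9732 + 736 = 10468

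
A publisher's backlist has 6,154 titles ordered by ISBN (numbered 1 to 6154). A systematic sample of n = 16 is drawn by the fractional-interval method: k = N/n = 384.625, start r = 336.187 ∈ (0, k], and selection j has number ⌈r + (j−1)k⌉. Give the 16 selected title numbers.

j=1: r + 0k = 336.187 → ⌈·⌉ = 337
j=2: r + 1k = 720.812 → ⌈·⌉ = 721
j=3: r + 2k = 1105.437 → ⌈·⌉ = 1106
j=4: r + 3k = 1490.062 → ⌈·⌉ = 1491
j=5: r + 4k = 1874.687 → ⌈·⌉ = 1875
j=6: r + 5k = 2259.312 → ⌈·⌉ = 2260
j=7: r + 6k = 2643.937 → ⌈·⌉ = 2644
j=8: r + 7k = 3028.562 → ⌈·⌉ = 3029
j=9: r + 8k = 3413.187 → ⌈·⌉ = 3414
j=10: r + 9k = 3797.812 → ⌈·⌉ = 3798
j=11: r + 10k = 4182.437 → ⌈·⌉ = 4183
j=12: r + 11k = 4567.062 → ⌈·⌉ = 4568
j=13: r + 12k = 4951.687 → ⌈·⌉ = 4952
j=14: r + 13k = 5336.312 → ⌈·⌉ = 5337
j=15: r + 14k = 5720.937 → ⌈·⌉ = 5721
j=16: r + 15k = 6105.562 → ⌈·⌉ = 6106

337, 721, 1106, 1491, 1875, 2260, 2644, 3029, 3414, 3798, 4183, 4568, 4952, 5337, 5721, 6106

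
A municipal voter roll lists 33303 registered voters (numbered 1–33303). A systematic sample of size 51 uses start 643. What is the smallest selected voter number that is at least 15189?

k = 33303/51 = 653
Steps past start: ⌈(15189 − 643)/653⌉ = ⌈14546/653⌉ = 23
Selected voter: 643 + 23×653 = 15662

15662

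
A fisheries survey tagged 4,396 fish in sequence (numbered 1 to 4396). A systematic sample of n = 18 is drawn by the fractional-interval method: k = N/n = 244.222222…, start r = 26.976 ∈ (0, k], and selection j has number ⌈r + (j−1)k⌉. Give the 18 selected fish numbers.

j=1: r + 0k = 26.976 → ⌈·⌉ = 27
j=2: r + 1k = 271.198222… → ⌈·⌉ = 272
j=3: r + 2k = 515.420444… → ⌈·⌉ = 516
j=4: r + 3k = 759.642666… → ⌈·⌉ = 760
j=5: r + 4k = 1003.864888… → ⌈·⌉ = 1004
j=6: r + 5k = 1248.087111… → ⌈·⌉ = 1249
j=7: r + 6k = 1492.309333… → ⌈·⌉ = 1493
j=8: r + 7k = 1736.531555… → ⌈·⌉ = 1737
j=9: r + 8k = 1980.753777… → ⌈·⌉ = 1981
j=10: r + 9k = 2224.976 → ⌈·⌉ = 2225
j=11: r + 10k = 2469.198222… → ⌈·⌉ = 2470
j=12: r + 11k = 2713.420444… → ⌈·⌉ = 2714
j=13: r + 12k = 2957.642666… → ⌈·⌉ = 2958
j=14: r + 13k = 3201.864888… → ⌈·⌉ = 3202
j=15: r + 14k = 3446.087111… → ⌈·⌉ = 3447
j=16: r + 15k = 3690.309333… → ⌈·⌉ = 3691
j=17: r + 16k = 3934.531555… → ⌈·⌉ = 3935
j=18: r + 17k = 4178.753777… → ⌈·⌉ = 4179

27, 272, 516, 760, 1004, 1249, 1493, 1737, 1981, 2225, 2470, 2714, 2958, 3202, 3447, 3691, 3935, 4179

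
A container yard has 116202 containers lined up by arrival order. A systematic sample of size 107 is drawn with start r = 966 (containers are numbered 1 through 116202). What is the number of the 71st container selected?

76986

k = 116202/107 = 1086
71st selection = r + (71−1)·k = 966 + 70×1086 = 966 + 76020 = 76986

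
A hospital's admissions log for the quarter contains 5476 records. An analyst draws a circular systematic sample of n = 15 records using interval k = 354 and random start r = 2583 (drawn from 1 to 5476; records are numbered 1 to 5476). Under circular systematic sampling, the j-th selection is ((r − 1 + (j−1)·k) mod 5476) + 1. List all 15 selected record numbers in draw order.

Selection 1: 2583
Selection 2: 2583 + 354 = 2937
Selection 3: 2937 + 354 = 3291
Selection 4: 3291 + 354 = 3645
Selection 5: 3645 + 354 = 3999
Selection 6: 3999 + 354 = 4353
Selection 7: 4353 + 354 = 4707
Selection 8: 4707 + 354 = 5061
Selection 9: 5061 + 354 = 5415
Selection 10: 5415 + 354 = 5769 → 5769 − 5476 = 293
Selection 11: 293 + 354 = 647
Selection 12: 647 + 354 = 1001
Selection 13: 1001 + 354 = 1355
Selection 14: 1355 + 354 = 1709
Selection 15: 1709 + 354 = 2063

2583, 2937, 3291, 3645, 3999, 4353, 4707, 5061, 5415, 293, 647, 1001, 1355, 1709, 2063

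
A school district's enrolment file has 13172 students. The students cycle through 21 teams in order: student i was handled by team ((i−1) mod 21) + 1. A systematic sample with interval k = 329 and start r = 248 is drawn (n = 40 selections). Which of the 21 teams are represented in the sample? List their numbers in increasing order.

Consecutive selections differ by k = 329, so their team numbers differ by 329 mod 21 = 14.
gcd(329, 21) = 7, so the sample visits 21/7 = 3 distinct residues mod 21.
Start 248 is team 17; the teams hit are 3, 10, 17.

3, 10, 17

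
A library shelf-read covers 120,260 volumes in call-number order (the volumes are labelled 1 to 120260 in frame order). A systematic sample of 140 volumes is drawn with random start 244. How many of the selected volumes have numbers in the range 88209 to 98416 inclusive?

12

k = 120260/140 = 859
First selection ≥ 88209: 244 + ⌈(88209−244)/859⌉·859 = 244 + 103×859 = 88721
Last selection ≤ 98416: 244 + ⌊(98416−244)/859⌋·859 = 244 + 114×859 = 98170
Count = 114 − 103 + 1 = 12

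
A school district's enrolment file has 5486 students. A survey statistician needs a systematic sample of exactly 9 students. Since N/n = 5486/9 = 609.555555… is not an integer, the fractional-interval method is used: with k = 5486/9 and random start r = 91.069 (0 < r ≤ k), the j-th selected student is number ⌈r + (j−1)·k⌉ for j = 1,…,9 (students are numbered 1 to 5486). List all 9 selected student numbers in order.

92, 701, 1311, 1920, 2530, 3139, 3749, 4358, 4968

j=1: r + 0k = 91.069 → ⌈·⌉ = 92
j=2: r + 1k = 700.624555… → ⌈·⌉ = 701
j=3: r + 2k = 1310.180111… → ⌈·⌉ = 1311
j=4: r + 3k = 1919.735666… → ⌈·⌉ = 1920
j=5: r + 4k = 2529.291222… → ⌈·⌉ = 2530
j=6: r + 5k = 3138.846777… → ⌈·⌉ = 3139
j=7: r + 6k = 3748.402333… → ⌈·⌉ = 3749
j=8: r + 7k = 4357.957888… → ⌈·⌉ = 4358
j=9: r + 8k = 4967.513444… → ⌈·⌉ = 4968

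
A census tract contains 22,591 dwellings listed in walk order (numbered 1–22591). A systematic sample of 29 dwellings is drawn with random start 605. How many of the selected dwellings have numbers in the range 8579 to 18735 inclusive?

k = 22591/29 = 779
First selection ≥ 8579: 605 + ⌈(8579−605)/779⌉·779 = 605 + 11×779 = 9174
Last selection ≤ 18735: 605 + ⌊(18735−605)/779⌋·779 = 605 + 23×779 = 18522
Count = 23 − 11 + 1 = 13

13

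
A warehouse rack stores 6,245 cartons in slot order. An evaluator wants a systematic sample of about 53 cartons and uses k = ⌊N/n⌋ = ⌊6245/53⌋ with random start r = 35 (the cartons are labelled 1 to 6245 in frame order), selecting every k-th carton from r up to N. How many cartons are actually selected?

54

k = ⌊6245/53⌋ = 117
Achieved size = ⌊(6245 − 35)/117⌋ + 1 = ⌊6210/117⌋ + 1 = 53 + 1 = 54
(last selection: 35 + 53×117 = 6236 ≤ 6245; next would be 6353 > 6245)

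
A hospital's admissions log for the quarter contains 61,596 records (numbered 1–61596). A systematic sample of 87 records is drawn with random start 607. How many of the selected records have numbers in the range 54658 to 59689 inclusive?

k = 61596/87 = 708
First selection ≥ 54658: 607 + ⌈(54658−607)/708⌉·708 = 607 + 77×708 = 55123
Last selection ≤ 59689: 607 + ⌊(59689−607)/708⌋·708 = 607 + 83×708 = 59371
Count = 83 − 77 + 1 = 7

7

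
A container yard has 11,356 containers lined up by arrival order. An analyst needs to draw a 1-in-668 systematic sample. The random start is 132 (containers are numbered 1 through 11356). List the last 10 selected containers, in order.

8th selection = 132 + 7×668 = 4808
9th: 4808 + 668 = 5476
10th: 5476 + 668 = 6144
11th: 6144 + 668 = 6812
12th: 6812 + 668 = 7480
13th: 7480 + 668 = 8148
14th: 8148 + 668 = 8816
15th: 8816 + 668 = 9484
16th: 9484 + 668 = 10152
17th: 10152 + 668 = 10820

4808, 5476, 6144, 6812, 7480, 8148, 8816, 9484, 10152, 10820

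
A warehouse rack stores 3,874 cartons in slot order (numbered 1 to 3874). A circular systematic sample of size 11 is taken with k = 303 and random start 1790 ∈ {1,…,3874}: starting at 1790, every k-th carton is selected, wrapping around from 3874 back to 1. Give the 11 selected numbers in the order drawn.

Selection 1: 1790
Selection 2: 1790 + 303 = 2093
Selection 3: 2093 + 303 = 2396
Selection 4: 2396 + 303 = 2699
Selection 5: 2699 + 303 = 3002
Selection 6: 3002 + 303 = 3305
Selection 7: 3305 + 303 = 3608
Selection 8: 3608 + 303 = 3911 → 3911 − 3874 = 37
Selection 9: 37 + 303 = 340
Selection 10: 340 + 303 = 643
Selection 11: 643 + 303 = 946

1790, 2093, 2396, 2699, 3002, 3305, 3608, 37, 340, 643, 946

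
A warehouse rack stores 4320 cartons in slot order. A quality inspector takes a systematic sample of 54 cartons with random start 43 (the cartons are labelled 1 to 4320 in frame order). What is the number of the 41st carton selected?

3243

k = 4320/54 = 80
41st selection = r + (41−1)·k = 43 + 40×80 = 43 + 3200 = 3243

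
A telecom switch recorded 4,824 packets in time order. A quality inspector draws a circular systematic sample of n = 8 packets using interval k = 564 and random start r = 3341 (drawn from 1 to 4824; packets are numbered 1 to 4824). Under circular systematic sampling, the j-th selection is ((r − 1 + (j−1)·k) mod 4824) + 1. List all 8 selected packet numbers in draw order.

3341, 3905, 4469, 209, 773, 1337, 1901, 2465

Selection 1: 3341
Selection 2: 3341 + 564 = 3905
Selection 3: 3905 + 564 = 4469
Selection 4: 4469 + 564 = 5033 → 5033 − 4824 = 209
Selection 5: 209 + 564 = 773
Selection 6: 773 + 564 = 1337
Selection 7: 1337 + 564 = 1901
Selection 8: 1901 + 564 = 2465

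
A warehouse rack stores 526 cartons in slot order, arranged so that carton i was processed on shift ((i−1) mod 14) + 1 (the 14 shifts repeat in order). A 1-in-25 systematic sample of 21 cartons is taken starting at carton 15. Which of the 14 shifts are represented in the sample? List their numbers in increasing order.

1, 2, 3, 4, 5, 6, 7, 8, 9, 10, 11, 12, 13, 14

Consecutive selections differ by k = 25, so their shift numbers differ by 25 mod 14 = 11.
gcd(25, 14) = 1, so the sample visits 14/1 = 14 distinct residues mod 14.
Start 15 is shift 1; the shifts hit are 1, 2, 3, 4, 5, 6, 7, 8, 9, 10, 11, 12, 13, 14.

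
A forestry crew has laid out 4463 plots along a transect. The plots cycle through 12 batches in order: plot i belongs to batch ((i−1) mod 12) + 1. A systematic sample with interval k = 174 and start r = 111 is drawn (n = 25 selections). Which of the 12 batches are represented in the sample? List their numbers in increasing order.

3, 9

Consecutive selections differ by k = 174, so their batch numbers differ by 174 mod 12 = 6.
gcd(174, 12) = 6, so the sample visits 12/6 = 2 distinct residues mod 12.
Start 111 is batch 3; the batches hit are 3, 9.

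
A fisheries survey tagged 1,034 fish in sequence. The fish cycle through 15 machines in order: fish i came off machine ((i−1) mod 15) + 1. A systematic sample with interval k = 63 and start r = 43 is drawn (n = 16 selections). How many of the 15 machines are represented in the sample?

5

Consecutive selections differ by k = 63, so their machine numbers differ by 63 mod 15 = 3.
gcd(63, 15) = 3, so the sample visits 15/3 = 5 distinct residues mod 15.
Start 43 is machine 13; the machines hit are 1, 4, 7, 10, 13.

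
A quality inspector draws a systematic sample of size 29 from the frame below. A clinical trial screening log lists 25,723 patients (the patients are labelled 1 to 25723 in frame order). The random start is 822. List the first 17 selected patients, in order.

k = N/n = 25723/29 = 887
patient 1: 822
patient 2: 822 + 887 = 1709
patient 3: 1709 + 887 = 2596
patient 4: 2596 + 887 = 3483
patient 5: 3483 + 887 = 4370
patient 6: 4370 + 887 = 5257
patient 7: 5257 + 887 = 6144
patient 8: 6144 + 887 = 7031
patient 9: 7031 + 887 = 7918
patient 10: 7918 + 887 = 8805
patient 11: 8805 + 887 = 9692
patient 12: 9692 + 887 = 10579
patient 13: 10579 + 887 = 11466
patient 14: 11466 + 887 = 12353
patient 15: 12353 + 887 = 13240
patient 16: 13240 + 887 = 14127
patient 17: 14127 + 887 = 15014

822, 1709, 2596, 3483, 4370, 5257, 6144, 7031, 7918, 8805, 9692, 10579, 11466, 12353, 13240, 14127, 15014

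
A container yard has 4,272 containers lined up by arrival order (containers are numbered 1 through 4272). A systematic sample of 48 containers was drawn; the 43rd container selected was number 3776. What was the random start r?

k = 4272/48 = 89
r = 3776 − (43−1)×89 = 3776 − 3738 = 38

38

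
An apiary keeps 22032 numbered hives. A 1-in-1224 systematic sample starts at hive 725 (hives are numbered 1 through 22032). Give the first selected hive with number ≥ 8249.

k = 1224
Steps past start: ⌈(8249 − 725)/1224⌉ = ⌈7524/1224⌉ = 7
Selected hive: 725 + 7×1224 = 9293

9293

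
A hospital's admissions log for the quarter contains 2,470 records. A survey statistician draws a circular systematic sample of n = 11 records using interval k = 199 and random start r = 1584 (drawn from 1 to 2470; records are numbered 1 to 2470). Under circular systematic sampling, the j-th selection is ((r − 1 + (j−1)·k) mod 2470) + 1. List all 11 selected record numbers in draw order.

Selection 1: 1584
Selection 2: 1584 + 199 = 1783
Selection 3: 1783 + 199 = 1982
Selection 4: 1982 + 199 = 2181
Selection 5: 2181 + 199 = 2380
Selection 6: 2380 + 199 = 2579 → 2579 − 2470 = 109
Selection 7: 109 + 199 = 308
Selection 8: 308 + 199 = 507
Selection 9: 507 + 199 = 706
Selection 10: 706 + 199 = 905
Selection 11: 905 + 199 = 1104

1584, 1783, 1982, 2181, 2380, 109, 308, 507, 706, 905, 1104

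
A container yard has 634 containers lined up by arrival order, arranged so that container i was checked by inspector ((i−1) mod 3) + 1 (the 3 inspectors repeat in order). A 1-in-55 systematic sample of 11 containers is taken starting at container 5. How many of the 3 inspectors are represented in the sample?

3

Consecutive selections differ by k = 55, so their inspector numbers differ by 55 mod 3 = 1.
gcd(55, 3) = 1, so the sample visits 3/1 = 3 distinct residues mod 3.
Start 5 is inspector 2; the inspectors hit are 1, 2, 3.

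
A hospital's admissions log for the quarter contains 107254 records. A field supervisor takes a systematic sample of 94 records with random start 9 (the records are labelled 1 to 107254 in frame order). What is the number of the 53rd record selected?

59341

k = 107254/94 = 1141
53rd selection = r + (53−1)·k = 9 + 52×1141 = 9 + 59332 = 59341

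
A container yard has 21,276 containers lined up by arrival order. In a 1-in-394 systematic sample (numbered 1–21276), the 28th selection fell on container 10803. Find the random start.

k = 394
r = 10803 − (28−1)×394 = 10803 − 10638 = 165

165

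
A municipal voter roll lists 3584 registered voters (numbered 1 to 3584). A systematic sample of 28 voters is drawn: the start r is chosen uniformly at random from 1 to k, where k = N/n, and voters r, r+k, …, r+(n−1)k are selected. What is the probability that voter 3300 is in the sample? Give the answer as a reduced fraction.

1/128

k = 3584/28 = 128.
Voter 3300 is selected iff r ≡ 3300 (mod 128); exactly one such r in {1,…,128}.
Inclusion probability = 1/128.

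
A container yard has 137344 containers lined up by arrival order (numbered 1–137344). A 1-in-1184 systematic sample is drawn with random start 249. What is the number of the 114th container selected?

k = 1184
114th selection = r + (114−1)·k = 249 + 113×1184 = 249 + 133792 = 134041

134041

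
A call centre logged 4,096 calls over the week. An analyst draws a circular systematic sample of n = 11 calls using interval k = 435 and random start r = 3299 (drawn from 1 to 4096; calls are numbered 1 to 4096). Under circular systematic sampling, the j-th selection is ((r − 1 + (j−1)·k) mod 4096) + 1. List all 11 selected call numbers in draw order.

Selection 1: 3299
Selection 2: 3299 + 435 = 3734
Selection 3: 3734 + 435 = 4169 → 4169 − 4096 = 73
Selection 4: 73 + 435 = 508
Selection 5: 508 + 435 = 943
Selection 6: 943 + 435 = 1378
Selection 7: 1378 + 435 = 1813
Selection 8: 1813 + 435 = 2248
Selection 9: 2248 + 435 = 2683
Selection 10: 2683 + 435 = 3118
Selection 11: 3118 + 435 = 3553

3299, 3734, 73, 508, 943, 1378, 1813, 2248, 2683, 3118, 3553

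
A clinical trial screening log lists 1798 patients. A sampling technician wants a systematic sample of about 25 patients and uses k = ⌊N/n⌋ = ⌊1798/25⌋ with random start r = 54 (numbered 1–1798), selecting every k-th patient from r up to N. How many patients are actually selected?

k = ⌊1798/25⌋ = 71
Achieved size = ⌊(1798 − 54)/71⌋ + 1 = ⌊1744/71⌋ + 1 = 24 + 1 = 25
(last selection: 54 + 24×71 = 1758 ≤ 1798; next would be 1829 > 1798)

25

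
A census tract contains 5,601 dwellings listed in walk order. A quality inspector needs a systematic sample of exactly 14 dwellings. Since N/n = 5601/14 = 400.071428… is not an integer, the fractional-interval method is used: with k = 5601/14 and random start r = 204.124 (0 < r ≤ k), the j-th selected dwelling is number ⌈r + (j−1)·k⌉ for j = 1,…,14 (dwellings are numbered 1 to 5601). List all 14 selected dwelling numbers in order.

205, 605, 1005, 1405, 1805, 2205, 2605, 3005, 3405, 3805, 4205, 4605, 5005, 5406

j=1: r + 0k = 204.124 → ⌈·⌉ = 205
j=2: r + 1k = 604.195428… → ⌈·⌉ = 605
j=3: r + 2k = 1004.266857… → ⌈·⌉ = 1005
j=4: r + 3k = 1404.338285… → ⌈·⌉ = 1405
j=5: r + 4k = 1804.409714… → ⌈·⌉ = 1805
j=6: r + 5k = 2204.481142… → ⌈·⌉ = 2205
j=7: r + 6k = 2604.552571… → ⌈·⌉ = 2605
j=8: r + 7k = 3004.624 → ⌈·⌉ = 3005
j=9: r + 8k = 3404.695428… → ⌈·⌉ = 3405
j=10: r + 9k = 3804.766857… → ⌈·⌉ = 3805
j=11: r + 10k = 4204.838285… → ⌈·⌉ = 4205
j=12: r + 11k = 4604.909714… → ⌈·⌉ = 4605
j=13: r + 12k = 5004.981142… → ⌈·⌉ = 5005
j=14: r + 13k = 5405.052571… → ⌈·⌉ = 5406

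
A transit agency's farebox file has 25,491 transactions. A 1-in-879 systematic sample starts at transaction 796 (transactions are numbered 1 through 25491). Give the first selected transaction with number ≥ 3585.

k = 879
Steps past start: ⌈(3585 − 796)/879⌉ = ⌈2789/879⌉ = 4
Selected transaction: 796 + 4×879 = 4312

4312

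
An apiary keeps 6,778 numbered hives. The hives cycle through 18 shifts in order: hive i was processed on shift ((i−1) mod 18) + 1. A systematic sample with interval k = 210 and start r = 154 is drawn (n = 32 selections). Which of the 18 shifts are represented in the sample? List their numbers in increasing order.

Consecutive selections differ by k = 210, so their shift numbers differ by 210 mod 18 = 12.
gcd(210, 18) = 6, so the sample visits 18/6 = 3 distinct residues mod 18.
Start 154 is shift 10; the shifts hit are 4, 10, 16.

4, 10, 16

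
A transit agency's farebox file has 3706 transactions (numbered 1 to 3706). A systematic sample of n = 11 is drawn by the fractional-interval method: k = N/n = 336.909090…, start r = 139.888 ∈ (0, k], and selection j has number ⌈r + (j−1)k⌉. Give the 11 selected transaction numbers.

140, 477, 814, 1151, 1488, 1825, 2162, 2499, 2836, 3173, 3509

j=1: r + 0k = 139.888 → ⌈·⌉ = 140
j=2: r + 1k = 476.797090… → ⌈·⌉ = 477
j=3: r + 2k = 813.706181… → ⌈·⌉ = 814
j=4: r + 3k = 1150.615272… → ⌈·⌉ = 1151
j=5: r + 4k = 1487.524363… → ⌈·⌉ = 1488
j=6: r + 5k = 1824.433454… → ⌈·⌉ = 1825
j=7: r + 6k = 2161.342545… → ⌈·⌉ = 2162
j=8: r + 7k = 2498.251636… → ⌈·⌉ = 2499
j=9: r + 8k = 2835.160727… → ⌈·⌉ = 2836
j=10: r + 9k = 3172.069818… → ⌈·⌉ = 3173
j=11: r + 10k = 3508.978909… → ⌈·⌉ = 3509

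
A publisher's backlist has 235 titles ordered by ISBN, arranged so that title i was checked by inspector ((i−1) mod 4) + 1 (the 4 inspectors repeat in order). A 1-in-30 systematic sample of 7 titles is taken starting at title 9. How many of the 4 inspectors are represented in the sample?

2

Consecutive selections differ by k = 30, so their inspector numbers differ by 30 mod 4 = 2.
gcd(30, 4) = 2, so the sample visits 4/2 = 2 distinct residues mod 4.
Start 9 is inspector 1; the inspectors hit are 1, 3.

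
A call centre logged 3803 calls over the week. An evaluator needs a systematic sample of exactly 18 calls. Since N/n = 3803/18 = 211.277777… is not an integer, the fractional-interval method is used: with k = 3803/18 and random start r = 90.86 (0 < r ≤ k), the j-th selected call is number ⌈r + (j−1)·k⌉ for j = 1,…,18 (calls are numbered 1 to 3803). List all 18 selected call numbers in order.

91, 303, 514, 725, 936, 1148, 1359, 1570, 1782, 1993, 2204, 2415, 2627, 2838, 3049, 3261, 3472, 3683

j=1: r + 0k = 90.86 → ⌈·⌉ = 91
j=2: r + 1k = 302.137777… → ⌈·⌉ = 303
j=3: r + 2k = 513.415555… → ⌈·⌉ = 514
j=4: r + 3k = 724.693333… → ⌈·⌉ = 725
j=5: r + 4k = 935.971111… → ⌈·⌉ = 936
j=6: r + 5k = 1147.248888… → ⌈·⌉ = 1148
j=7: r + 6k = 1358.526666… → ⌈·⌉ = 1359
j=8: r + 7k = 1569.804444… → ⌈·⌉ = 1570
j=9: r + 8k = 1781.082222… → ⌈·⌉ = 1782
j=10: r + 9k = 1992.36 → ⌈·⌉ = 1993
j=11: r + 10k = 2203.637777… → ⌈·⌉ = 2204
j=12: r + 11k = 2414.915555… → ⌈·⌉ = 2415
j=13: r + 12k = 2626.193333… → ⌈·⌉ = 2627
j=14: r + 13k = 2837.471111… → ⌈·⌉ = 2838
j=15: r + 14k = 3048.748888… → ⌈·⌉ = 3049
j=16: r + 15k = 3260.026666… → ⌈·⌉ = 3261
j=17: r + 16k = 3471.304444… → ⌈·⌉ = 3472
j=18: r + 17k = 3682.582222… → ⌈·⌉ = 3683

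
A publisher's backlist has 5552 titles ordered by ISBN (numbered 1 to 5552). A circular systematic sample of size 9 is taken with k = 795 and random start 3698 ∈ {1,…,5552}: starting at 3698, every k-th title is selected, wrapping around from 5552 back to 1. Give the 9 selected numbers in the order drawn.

Selection 1: 3698
Selection 2: 3698 + 795 = 4493
Selection 3: 4493 + 795 = 5288
Selection 4: 5288 + 795 = 6083 → 6083 − 5552 = 531
Selection 5: 531 + 795 = 1326
Selection 6: 1326 + 795 = 2121
Selection 7: 2121 + 795 = 2916
Selection 8: 2916 + 795 = 3711
Selection 9: 3711 + 795 = 4506

3698, 4493, 5288, 531, 1326, 2121, 2916, 3711, 4506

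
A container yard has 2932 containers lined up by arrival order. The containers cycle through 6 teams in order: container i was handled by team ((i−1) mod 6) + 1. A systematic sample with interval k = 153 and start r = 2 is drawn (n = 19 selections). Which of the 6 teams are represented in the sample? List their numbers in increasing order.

Consecutive selections differ by k = 153, so their team numbers differ by 153 mod 6 = 3.
gcd(153, 6) = 3, so the sample visits 6/3 = 2 distinct residues mod 6.
Start 2 is team 2; the teams hit are 2, 5.

2, 5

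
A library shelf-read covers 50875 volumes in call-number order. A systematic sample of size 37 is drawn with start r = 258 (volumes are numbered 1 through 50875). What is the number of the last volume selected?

k = 50875/37 = 1375
37th selection = r + (37−1)·k = 258 + 36×1375 = 258 + 49500 = 49758

49758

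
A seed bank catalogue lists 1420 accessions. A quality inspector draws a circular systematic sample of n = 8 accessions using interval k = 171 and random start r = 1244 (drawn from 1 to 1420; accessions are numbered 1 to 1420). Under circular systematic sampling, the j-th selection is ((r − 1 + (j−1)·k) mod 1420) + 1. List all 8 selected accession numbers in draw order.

Selection 1: 1244
Selection 2: 1244 + 171 = 1415
Selection 3: 1415 + 171 = 1586 → 1586 − 1420 = 166
Selection 4: 166 + 171 = 337
Selection 5: 337 + 171 = 508
Selection 6: 508 + 171 = 679
Selection 7: 679 + 171 = 850
Selection 8: 850 + 171 = 1021

1244, 1415, 166, 337, 508, 679, 850, 1021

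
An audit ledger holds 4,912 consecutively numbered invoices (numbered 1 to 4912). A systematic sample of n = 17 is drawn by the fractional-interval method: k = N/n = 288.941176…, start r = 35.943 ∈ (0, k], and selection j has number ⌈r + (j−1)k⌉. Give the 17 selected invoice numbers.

36, 325, 614, 903, 1192, 1481, 1770, 2059, 2348, 2637, 2926, 3215, 3504, 3793, 4082, 4371, 4660

j=1: r + 0k = 35.943 → ⌈·⌉ = 36
j=2: r + 1k = 324.884176… → ⌈·⌉ = 325
j=3: r + 2k = 613.825352… → ⌈·⌉ = 614
j=4: r + 3k = 902.766529… → ⌈·⌉ = 903
j=5: r + 4k = 1191.707705… → ⌈·⌉ = 1192
j=6: r + 5k = 1480.648882… → ⌈·⌉ = 1481
j=7: r + 6k = 1769.590058… → ⌈·⌉ = 1770
j=8: r + 7k = 2058.531235… → ⌈·⌉ = 2059
j=9: r + 8k = 2347.472411… → ⌈·⌉ = 2348
j=10: r + 9k = 2636.413588… → ⌈·⌉ = 2637
j=11: r + 10k = 2925.354764… → ⌈·⌉ = 2926
j=12: r + 11k = 3214.295941… → ⌈·⌉ = 3215
j=13: r + 12k = 3503.237117… → ⌈·⌉ = 3504
j=14: r + 13k = 3792.178294… → ⌈·⌉ = 3793
j=15: r + 14k = 4081.119470… → ⌈·⌉ = 4082
j=16: r + 15k = 4370.060647… → ⌈·⌉ = 4371
j=17: r + 16k = 4659.001823… → ⌈·⌉ = 4660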